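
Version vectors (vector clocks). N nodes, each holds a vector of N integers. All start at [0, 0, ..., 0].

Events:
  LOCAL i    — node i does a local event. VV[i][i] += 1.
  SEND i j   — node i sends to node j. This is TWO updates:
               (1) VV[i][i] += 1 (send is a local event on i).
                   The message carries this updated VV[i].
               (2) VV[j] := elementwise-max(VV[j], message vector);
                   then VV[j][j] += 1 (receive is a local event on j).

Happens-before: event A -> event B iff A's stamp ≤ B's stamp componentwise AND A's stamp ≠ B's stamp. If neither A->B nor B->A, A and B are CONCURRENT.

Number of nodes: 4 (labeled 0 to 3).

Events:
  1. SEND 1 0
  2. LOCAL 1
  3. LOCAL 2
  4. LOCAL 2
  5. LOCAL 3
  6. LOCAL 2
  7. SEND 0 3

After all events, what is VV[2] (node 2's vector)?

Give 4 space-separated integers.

Initial: VV[0]=[0, 0, 0, 0]
Initial: VV[1]=[0, 0, 0, 0]
Initial: VV[2]=[0, 0, 0, 0]
Initial: VV[3]=[0, 0, 0, 0]
Event 1: SEND 1->0: VV[1][1]++ -> VV[1]=[0, 1, 0, 0], msg_vec=[0, 1, 0, 0]; VV[0]=max(VV[0],msg_vec) then VV[0][0]++ -> VV[0]=[1, 1, 0, 0]
Event 2: LOCAL 1: VV[1][1]++ -> VV[1]=[0, 2, 0, 0]
Event 3: LOCAL 2: VV[2][2]++ -> VV[2]=[0, 0, 1, 0]
Event 4: LOCAL 2: VV[2][2]++ -> VV[2]=[0, 0, 2, 0]
Event 5: LOCAL 3: VV[3][3]++ -> VV[3]=[0, 0, 0, 1]
Event 6: LOCAL 2: VV[2][2]++ -> VV[2]=[0, 0, 3, 0]
Event 7: SEND 0->3: VV[0][0]++ -> VV[0]=[2, 1, 0, 0], msg_vec=[2, 1, 0, 0]; VV[3]=max(VV[3],msg_vec) then VV[3][3]++ -> VV[3]=[2, 1, 0, 2]
Final vectors: VV[0]=[2, 1, 0, 0]; VV[1]=[0, 2, 0, 0]; VV[2]=[0, 0, 3, 0]; VV[3]=[2, 1, 0, 2]

Answer: 0 0 3 0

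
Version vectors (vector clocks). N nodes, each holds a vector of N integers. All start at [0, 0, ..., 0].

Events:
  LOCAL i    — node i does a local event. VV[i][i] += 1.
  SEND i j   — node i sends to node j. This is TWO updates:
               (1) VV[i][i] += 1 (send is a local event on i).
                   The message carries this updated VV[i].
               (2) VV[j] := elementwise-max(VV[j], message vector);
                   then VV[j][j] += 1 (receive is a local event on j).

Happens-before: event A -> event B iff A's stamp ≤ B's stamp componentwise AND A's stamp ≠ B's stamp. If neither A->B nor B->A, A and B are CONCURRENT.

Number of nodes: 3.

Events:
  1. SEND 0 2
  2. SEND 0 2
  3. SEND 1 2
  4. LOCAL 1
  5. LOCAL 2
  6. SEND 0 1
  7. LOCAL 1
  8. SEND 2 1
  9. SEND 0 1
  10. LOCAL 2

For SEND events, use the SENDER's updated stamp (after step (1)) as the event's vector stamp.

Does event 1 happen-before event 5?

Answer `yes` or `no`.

Initial: VV[0]=[0, 0, 0]
Initial: VV[1]=[0, 0, 0]
Initial: VV[2]=[0, 0, 0]
Event 1: SEND 0->2: VV[0][0]++ -> VV[0]=[1, 0, 0], msg_vec=[1, 0, 0]; VV[2]=max(VV[2],msg_vec) then VV[2][2]++ -> VV[2]=[1, 0, 1]
Event 2: SEND 0->2: VV[0][0]++ -> VV[0]=[2, 0, 0], msg_vec=[2, 0, 0]; VV[2]=max(VV[2],msg_vec) then VV[2][2]++ -> VV[2]=[2, 0, 2]
Event 3: SEND 1->2: VV[1][1]++ -> VV[1]=[0, 1, 0], msg_vec=[0, 1, 0]; VV[2]=max(VV[2],msg_vec) then VV[2][2]++ -> VV[2]=[2, 1, 3]
Event 4: LOCAL 1: VV[1][1]++ -> VV[1]=[0, 2, 0]
Event 5: LOCAL 2: VV[2][2]++ -> VV[2]=[2, 1, 4]
Event 6: SEND 0->1: VV[0][0]++ -> VV[0]=[3, 0, 0], msg_vec=[3, 0, 0]; VV[1]=max(VV[1],msg_vec) then VV[1][1]++ -> VV[1]=[3, 3, 0]
Event 7: LOCAL 1: VV[1][1]++ -> VV[1]=[3, 4, 0]
Event 8: SEND 2->1: VV[2][2]++ -> VV[2]=[2, 1, 5], msg_vec=[2, 1, 5]; VV[1]=max(VV[1],msg_vec) then VV[1][1]++ -> VV[1]=[3, 5, 5]
Event 9: SEND 0->1: VV[0][0]++ -> VV[0]=[4, 0, 0], msg_vec=[4, 0, 0]; VV[1]=max(VV[1],msg_vec) then VV[1][1]++ -> VV[1]=[4, 6, 5]
Event 10: LOCAL 2: VV[2][2]++ -> VV[2]=[2, 1, 6]
Event 1 stamp: [1, 0, 0]
Event 5 stamp: [2, 1, 4]
[1, 0, 0] <= [2, 1, 4]? True. Equal? False. Happens-before: True

Answer: yes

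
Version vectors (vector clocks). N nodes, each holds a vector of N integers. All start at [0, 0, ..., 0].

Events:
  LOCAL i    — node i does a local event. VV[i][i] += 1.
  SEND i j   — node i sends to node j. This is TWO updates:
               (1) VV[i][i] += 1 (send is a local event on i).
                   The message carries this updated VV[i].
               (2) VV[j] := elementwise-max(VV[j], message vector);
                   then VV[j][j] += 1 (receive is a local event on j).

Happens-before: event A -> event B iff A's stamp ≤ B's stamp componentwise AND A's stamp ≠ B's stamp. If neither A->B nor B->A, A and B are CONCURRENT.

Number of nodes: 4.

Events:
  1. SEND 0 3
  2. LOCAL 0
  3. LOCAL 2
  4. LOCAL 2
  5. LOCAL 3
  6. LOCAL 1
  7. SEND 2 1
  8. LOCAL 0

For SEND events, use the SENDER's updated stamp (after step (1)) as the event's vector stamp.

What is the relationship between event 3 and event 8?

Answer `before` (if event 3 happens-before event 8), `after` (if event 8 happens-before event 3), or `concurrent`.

Answer: concurrent

Derivation:
Initial: VV[0]=[0, 0, 0, 0]
Initial: VV[1]=[0, 0, 0, 0]
Initial: VV[2]=[0, 0, 0, 0]
Initial: VV[3]=[0, 0, 0, 0]
Event 1: SEND 0->3: VV[0][0]++ -> VV[0]=[1, 0, 0, 0], msg_vec=[1, 0, 0, 0]; VV[3]=max(VV[3],msg_vec) then VV[3][3]++ -> VV[3]=[1, 0, 0, 1]
Event 2: LOCAL 0: VV[0][0]++ -> VV[0]=[2, 0, 0, 0]
Event 3: LOCAL 2: VV[2][2]++ -> VV[2]=[0, 0, 1, 0]
Event 4: LOCAL 2: VV[2][2]++ -> VV[2]=[0, 0, 2, 0]
Event 5: LOCAL 3: VV[3][3]++ -> VV[3]=[1, 0, 0, 2]
Event 6: LOCAL 1: VV[1][1]++ -> VV[1]=[0, 1, 0, 0]
Event 7: SEND 2->1: VV[2][2]++ -> VV[2]=[0, 0, 3, 0], msg_vec=[0, 0, 3, 0]; VV[1]=max(VV[1],msg_vec) then VV[1][1]++ -> VV[1]=[0, 2, 3, 0]
Event 8: LOCAL 0: VV[0][0]++ -> VV[0]=[3, 0, 0, 0]
Event 3 stamp: [0, 0, 1, 0]
Event 8 stamp: [3, 0, 0, 0]
[0, 0, 1, 0] <= [3, 0, 0, 0]? False
[3, 0, 0, 0] <= [0, 0, 1, 0]? False
Relation: concurrent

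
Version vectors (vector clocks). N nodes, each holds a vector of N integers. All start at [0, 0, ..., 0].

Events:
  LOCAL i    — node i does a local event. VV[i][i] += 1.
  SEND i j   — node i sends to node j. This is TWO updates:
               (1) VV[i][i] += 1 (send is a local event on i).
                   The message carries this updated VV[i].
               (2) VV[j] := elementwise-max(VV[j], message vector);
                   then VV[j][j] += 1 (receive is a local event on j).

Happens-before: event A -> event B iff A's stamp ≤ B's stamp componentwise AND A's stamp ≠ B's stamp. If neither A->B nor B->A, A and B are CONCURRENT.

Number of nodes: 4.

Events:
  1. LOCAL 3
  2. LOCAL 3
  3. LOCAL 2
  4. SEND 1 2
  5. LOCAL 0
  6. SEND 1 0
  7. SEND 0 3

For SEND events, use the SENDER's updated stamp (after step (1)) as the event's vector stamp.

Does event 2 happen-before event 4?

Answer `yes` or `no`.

Initial: VV[0]=[0, 0, 0, 0]
Initial: VV[1]=[0, 0, 0, 0]
Initial: VV[2]=[0, 0, 0, 0]
Initial: VV[3]=[0, 0, 0, 0]
Event 1: LOCAL 3: VV[3][3]++ -> VV[3]=[0, 0, 0, 1]
Event 2: LOCAL 3: VV[3][3]++ -> VV[3]=[0, 0, 0, 2]
Event 3: LOCAL 2: VV[2][2]++ -> VV[2]=[0, 0, 1, 0]
Event 4: SEND 1->2: VV[1][1]++ -> VV[1]=[0, 1, 0, 0], msg_vec=[0, 1, 0, 0]; VV[2]=max(VV[2],msg_vec) then VV[2][2]++ -> VV[2]=[0, 1, 2, 0]
Event 5: LOCAL 0: VV[0][0]++ -> VV[0]=[1, 0, 0, 0]
Event 6: SEND 1->0: VV[1][1]++ -> VV[1]=[0, 2, 0, 0], msg_vec=[0, 2, 0, 0]; VV[0]=max(VV[0],msg_vec) then VV[0][0]++ -> VV[0]=[2, 2, 0, 0]
Event 7: SEND 0->3: VV[0][0]++ -> VV[0]=[3, 2, 0, 0], msg_vec=[3, 2, 0, 0]; VV[3]=max(VV[3],msg_vec) then VV[3][3]++ -> VV[3]=[3, 2, 0, 3]
Event 2 stamp: [0, 0, 0, 2]
Event 4 stamp: [0, 1, 0, 0]
[0, 0, 0, 2] <= [0, 1, 0, 0]? False. Equal? False. Happens-before: False

Answer: no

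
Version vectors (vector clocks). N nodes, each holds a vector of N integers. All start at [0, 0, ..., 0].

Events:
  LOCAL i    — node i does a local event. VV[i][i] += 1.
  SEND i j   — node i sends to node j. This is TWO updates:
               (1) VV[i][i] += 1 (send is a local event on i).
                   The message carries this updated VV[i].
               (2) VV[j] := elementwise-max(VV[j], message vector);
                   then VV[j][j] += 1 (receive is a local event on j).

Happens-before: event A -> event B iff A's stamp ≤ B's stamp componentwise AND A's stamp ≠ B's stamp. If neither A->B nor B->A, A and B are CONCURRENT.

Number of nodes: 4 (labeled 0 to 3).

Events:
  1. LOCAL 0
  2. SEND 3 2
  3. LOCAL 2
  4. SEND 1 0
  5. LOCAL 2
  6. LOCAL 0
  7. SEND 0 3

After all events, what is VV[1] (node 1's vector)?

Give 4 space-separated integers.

Answer: 0 1 0 0

Derivation:
Initial: VV[0]=[0, 0, 0, 0]
Initial: VV[1]=[0, 0, 0, 0]
Initial: VV[2]=[0, 0, 0, 0]
Initial: VV[3]=[0, 0, 0, 0]
Event 1: LOCAL 0: VV[0][0]++ -> VV[0]=[1, 0, 0, 0]
Event 2: SEND 3->2: VV[3][3]++ -> VV[3]=[0, 0, 0, 1], msg_vec=[0, 0, 0, 1]; VV[2]=max(VV[2],msg_vec) then VV[2][2]++ -> VV[2]=[0, 0, 1, 1]
Event 3: LOCAL 2: VV[2][2]++ -> VV[2]=[0, 0, 2, 1]
Event 4: SEND 1->0: VV[1][1]++ -> VV[1]=[0, 1, 0, 0], msg_vec=[0, 1, 0, 0]; VV[0]=max(VV[0],msg_vec) then VV[0][0]++ -> VV[0]=[2, 1, 0, 0]
Event 5: LOCAL 2: VV[2][2]++ -> VV[2]=[0, 0, 3, 1]
Event 6: LOCAL 0: VV[0][0]++ -> VV[0]=[3, 1, 0, 0]
Event 7: SEND 0->3: VV[0][0]++ -> VV[0]=[4, 1, 0, 0], msg_vec=[4, 1, 0, 0]; VV[3]=max(VV[3],msg_vec) then VV[3][3]++ -> VV[3]=[4, 1, 0, 2]
Final vectors: VV[0]=[4, 1, 0, 0]; VV[1]=[0, 1, 0, 0]; VV[2]=[0, 0, 3, 1]; VV[3]=[4, 1, 0, 2]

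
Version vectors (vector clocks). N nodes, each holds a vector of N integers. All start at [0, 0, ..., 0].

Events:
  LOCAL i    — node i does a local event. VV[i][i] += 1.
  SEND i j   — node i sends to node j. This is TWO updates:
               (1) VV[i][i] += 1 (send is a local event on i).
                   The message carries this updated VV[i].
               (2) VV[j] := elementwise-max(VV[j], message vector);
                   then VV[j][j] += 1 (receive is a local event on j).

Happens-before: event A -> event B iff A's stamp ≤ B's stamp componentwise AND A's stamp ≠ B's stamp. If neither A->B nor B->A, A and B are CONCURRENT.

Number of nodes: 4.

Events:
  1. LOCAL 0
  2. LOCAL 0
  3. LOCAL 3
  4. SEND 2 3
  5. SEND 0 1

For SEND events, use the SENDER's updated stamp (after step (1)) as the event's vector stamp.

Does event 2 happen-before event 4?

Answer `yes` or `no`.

Initial: VV[0]=[0, 0, 0, 0]
Initial: VV[1]=[0, 0, 0, 0]
Initial: VV[2]=[0, 0, 0, 0]
Initial: VV[3]=[0, 0, 0, 0]
Event 1: LOCAL 0: VV[0][0]++ -> VV[0]=[1, 0, 0, 0]
Event 2: LOCAL 0: VV[0][0]++ -> VV[0]=[2, 0, 0, 0]
Event 3: LOCAL 3: VV[3][3]++ -> VV[3]=[0, 0, 0, 1]
Event 4: SEND 2->3: VV[2][2]++ -> VV[2]=[0, 0, 1, 0], msg_vec=[0, 0, 1, 0]; VV[3]=max(VV[3],msg_vec) then VV[3][3]++ -> VV[3]=[0, 0, 1, 2]
Event 5: SEND 0->1: VV[0][0]++ -> VV[0]=[3, 0, 0, 0], msg_vec=[3, 0, 0, 0]; VV[1]=max(VV[1],msg_vec) then VV[1][1]++ -> VV[1]=[3, 1, 0, 0]
Event 2 stamp: [2, 0, 0, 0]
Event 4 stamp: [0, 0, 1, 0]
[2, 0, 0, 0] <= [0, 0, 1, 0]? False. Equal? False. Happens-before: False

Answer: no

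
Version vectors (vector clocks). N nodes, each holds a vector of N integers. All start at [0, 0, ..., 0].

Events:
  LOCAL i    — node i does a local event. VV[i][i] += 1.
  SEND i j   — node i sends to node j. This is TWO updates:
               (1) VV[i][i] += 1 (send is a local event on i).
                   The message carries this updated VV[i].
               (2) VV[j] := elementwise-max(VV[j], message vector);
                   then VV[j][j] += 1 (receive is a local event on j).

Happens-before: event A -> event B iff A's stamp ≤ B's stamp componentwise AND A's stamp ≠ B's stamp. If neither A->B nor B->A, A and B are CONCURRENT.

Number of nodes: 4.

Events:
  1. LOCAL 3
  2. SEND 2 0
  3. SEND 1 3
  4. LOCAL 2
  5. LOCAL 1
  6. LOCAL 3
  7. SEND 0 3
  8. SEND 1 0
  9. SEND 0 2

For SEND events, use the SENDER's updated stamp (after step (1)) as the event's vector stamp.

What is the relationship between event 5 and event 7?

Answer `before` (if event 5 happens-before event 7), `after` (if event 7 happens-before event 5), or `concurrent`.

Initial: VV[0]=[0, 0, 0, 0]
Initial: VV[1]=[0, 0, 0, 0]
Initial: VV[2]=[0, 0, 0, 0]
Initial: VV[3]=[0, 0, 0, 0]
Event 1: LOCAL 3: VV[3][3]++ -> VV[3]=[0, 0, 0, 1]
Event 2: SEND 2->0: VV[2][2]++ -> VV[2]=[0, 0, 1, 0], msg_vec=[0, 0, 1, 0]; VV[0]=max(VV[0],msg_vec) then VV[0][0]++ -> VV[0]=[1, 0, 1, 0]
Event 3: SEND 1->3: VV[1][1]++ -> VV[1]=[0, 1, 0, 0], msg_vec=[0, 1, 0, 0]; VV[3]=max(VV[3],msg_vec) then VV[3][3]++ -> VV[3]=[0, 1, 0, 2]
Event 4: LOCAL 2: VV[2][2]++ -> VV[2]=[0, 0, 2, 0]
Event 5: LOCAL 1: VV[1][1]++ -> VV[1]=[0, 2, 0, 0]
Event 6: LOCAL 3: VV[3][3]++ -> VV[3]=[0, 1, 0, 3]
Event 7: SEND 0->3: VV[0][0]++ -> VV[0]=[2, 0, 1, 0], msg_vec=[2, 0, 1, 0]; VV[3]=max(VV[3],msg_vec) then VV[3][3]++ -> VV[3]=[2, 1, 1, 4]
Event 8: SEND 1->0: VV[1][1]++ -> VV[1]=[0, 3, 0, 0], msg_vec=[0, 3, 0, 0]; VV[0]=max(VV[0],msg_vec) then VV[0][0]++ -> VV[0]=[3, 3, 1, 0]
Event 9: SEND 0->2: VV[0][0]++ -> VV[0]=[4, 3, 1, 0], msg_vec=[4, 3, 1, 0]; VV[2]=max(VV[2],msg_vec) then VV[2][2]++ -> VV[2]=[4, 3, 3, 0]
Event 5 stamp: [0, 2, 0, 0]
Event 7 stamp: [2, 0, 1, 0]
[0, 2, 0, 0] <= [2, 0, 1, 0]? False
[2, 0, 1, 0] <= [0, 2, 0, 0]? False
Relation: concurrent

Answer: concurrent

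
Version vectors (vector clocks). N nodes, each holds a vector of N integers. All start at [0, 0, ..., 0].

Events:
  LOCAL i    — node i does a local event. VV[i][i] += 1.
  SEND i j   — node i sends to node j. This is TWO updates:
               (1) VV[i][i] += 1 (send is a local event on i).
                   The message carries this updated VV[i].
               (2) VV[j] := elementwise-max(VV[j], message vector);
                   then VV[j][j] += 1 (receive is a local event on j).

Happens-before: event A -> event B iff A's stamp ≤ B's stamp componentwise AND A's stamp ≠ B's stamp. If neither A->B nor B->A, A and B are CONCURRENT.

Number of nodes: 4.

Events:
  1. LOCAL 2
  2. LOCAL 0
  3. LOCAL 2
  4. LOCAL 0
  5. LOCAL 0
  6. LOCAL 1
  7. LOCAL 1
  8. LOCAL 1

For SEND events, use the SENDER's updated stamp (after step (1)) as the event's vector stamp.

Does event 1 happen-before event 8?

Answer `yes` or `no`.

Answer: no

Derivation:
Initial: VV[0]=[0, 0, 0, 0]
Initial: VV[1]=[0, 0, 0, 0]
Initial: VV[2]=[0, 0, 0, 0]
Initial: VV[3]=[0, 0, 0, 0]
Event 1: LOCAL 2: VV[2][2]++ -> VV[2]=[0, 0, 1, 0]
Event 2: LOCAL 0: VV[0][0]++ -> VV[0]=[1, 0, 0, 0]
Event 3: LOCAL 2: VV[2][2]++ -> VV[2]=[0, 0, 2, 0]
Event 4: LOCAL 0: VV[0][0]++ -> VV[0]=[2, 0, 0, 0]
Event 5: LOCAL 0: VV[0][0]++ -> VV[0]=[3, 0, 0, 0]
Event 6: LOCAL 1: VV[1][1]++ -> VV[1]=[0, 1, 0, 0]
Event 7: LOCAL 1: VV[1][1]++ -> VV[1]=[0, 2, 0, 0]
Event 8: LOCAL 1: VV[1][1]++ -> VV[1]=[0, 3, 0, 0]
Event 1 stamp: [0, 0, 1, 0]
Event 8 stamp: [0, 3, 0, 0]
[0, 0, 1, 0] <= [0, 3, 0, 0]? False. Equal? False. Happens-before: False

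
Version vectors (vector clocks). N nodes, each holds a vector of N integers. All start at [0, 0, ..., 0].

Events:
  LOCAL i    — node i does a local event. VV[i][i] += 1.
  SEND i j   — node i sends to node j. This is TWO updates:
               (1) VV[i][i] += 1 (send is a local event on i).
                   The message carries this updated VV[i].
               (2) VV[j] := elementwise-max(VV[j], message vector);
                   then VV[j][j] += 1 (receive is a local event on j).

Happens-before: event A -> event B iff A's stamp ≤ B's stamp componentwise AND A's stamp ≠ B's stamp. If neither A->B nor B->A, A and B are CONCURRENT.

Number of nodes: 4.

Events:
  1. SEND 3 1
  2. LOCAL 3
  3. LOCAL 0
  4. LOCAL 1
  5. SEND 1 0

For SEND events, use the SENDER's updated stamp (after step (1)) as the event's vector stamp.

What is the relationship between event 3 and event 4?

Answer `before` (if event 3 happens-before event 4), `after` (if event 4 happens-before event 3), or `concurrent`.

Answer: concurrent

Derivation:
Initial: VV[0]=[0, 0, 0, 0]
Initial: VV[1]=[0, 0, 0, 0]
Initial: VV[2]=[0, 0, 0, 0]
Initial: VV[3]=[0, 0, 0, 0]
Event 1: SEND 3->1: VV[3][3]++ -> VV[3]=[0, 0, 0, 1], msg_vec=[0, 0, 0, 1]; VV[1]=max(VV[1],msg_vec) then VV[1][1]++ -> VV[1]=[0, 1, 0, 1]
Event 2: LOCAL 3: VV[3][3]++ -> VV[3]=[0, 0, 0, 2]
Event 3: LOCAL 0: VV[0][0]++ -> VV[0]=[1, 0, 0, 0]
Event 4: LOCAL 1: VV[1][1]++ -> VV[1]=[0, 2, 0, 1]
Event 5: SEND 1->0: VV[1][1]++ -> VV[1]=[0, 3, 0, 1], msg_vec=[0, 3, 0, 1]; VV[0]=max(VV[0],msg_vec) then VV[0][0]++ -> VV[0]=[2, 3, 0, 1]
Event 3 stamp: [1, 0, 0, 0]
Event 4 stamp: [0, 2, 0, 1]
[1, 0, 0, 0] <= [0, 2, 0, 1]? False
[0, 2, 0, 1] <= [1, 0, 0, 0]? False
Relation: concurrent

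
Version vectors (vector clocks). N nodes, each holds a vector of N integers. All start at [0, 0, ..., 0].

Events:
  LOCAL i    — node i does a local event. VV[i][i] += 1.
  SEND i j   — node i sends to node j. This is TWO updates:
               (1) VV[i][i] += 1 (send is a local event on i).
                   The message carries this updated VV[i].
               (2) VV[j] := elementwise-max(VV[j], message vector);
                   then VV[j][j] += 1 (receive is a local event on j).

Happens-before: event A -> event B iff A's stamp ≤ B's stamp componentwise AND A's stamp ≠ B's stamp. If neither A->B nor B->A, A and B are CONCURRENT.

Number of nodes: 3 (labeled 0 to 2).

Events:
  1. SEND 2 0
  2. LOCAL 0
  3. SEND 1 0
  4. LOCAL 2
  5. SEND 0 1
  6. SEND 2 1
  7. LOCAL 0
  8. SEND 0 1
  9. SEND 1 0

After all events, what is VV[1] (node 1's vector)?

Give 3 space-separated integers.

Initial: VV[0]=[0, 0, 0]
Initial: VV[1]=[0, 0, 0]
Initial: VV[2]=[0, 0, 0]
Event 1: SEND 2->0: VV[2][2]++ -> VV[2]=[0, 0, 1], msg_vec=[0, 0, 1]; VV[0]=max(VV[0],msg_vec) then VV[0][0]++ -> VV[0]=[1, 0, 1]
Event 2: LOCAL 0: VV[0][0]++ -> VV[0]=[2, 0, 1]
Event 3: SEND 1->0: VV[1][1]++ -> VV[1]=[0, 1, 0], msg_vec=[0, 1, 0]; VV[0]=max(VV[0],msg_vec) then VV[0][0]++ -> VV[0]=[3, 1, 1]
Event 4: LOCAL 2: VV[2][2]++ -> VV[2]=[0, 0, 2]
Event 5: SEND 0->1: VV[0][0]++ -> VV[0]=[4, 1, 1], msg_vec=[4, 1, 1]; VV[1]=max(VV[1],msg_vec) then VV[1][1]++ -> VV[1]=[4, 2, 1]
Event 6: SEND 2->1: VV[2][2]++ -> VV[2]=[0, 0, 3], msg_vec=[0, 0, 3]; VV[1]=max(VV[1],msg_vec) then VV[1][1]++ -> VV[1]=[4, 3, 3]
Event 7: LOCAL 0: VV[0][0]++ -> VV[0]=[5, 1, 1]
Event 8: SEND 0->1: VV[0][0]++ -> VV[0]=[6, 1, 1], msg_vec=[6, 1, 1]; VV[1]=max(VV[1],msg_vec) then VV[1][1]++ -> VV[1]=[6, 4, 3]
Event 9: SEND 1->0: VV[1][1]++ -> VV[1]=[6, 5, 3], msg_vec=[6, 5, 3]; VV[0]=max(VV[0],msg_vec) then VV[0][0]++ -> VV[0]=[7, 5, 3]
Final vectors: VV[0]=[7, 5, 3]; VV[1]=[6, 5, 3]; VV[2]=[0, 0, 3]

Answer: 6 5 3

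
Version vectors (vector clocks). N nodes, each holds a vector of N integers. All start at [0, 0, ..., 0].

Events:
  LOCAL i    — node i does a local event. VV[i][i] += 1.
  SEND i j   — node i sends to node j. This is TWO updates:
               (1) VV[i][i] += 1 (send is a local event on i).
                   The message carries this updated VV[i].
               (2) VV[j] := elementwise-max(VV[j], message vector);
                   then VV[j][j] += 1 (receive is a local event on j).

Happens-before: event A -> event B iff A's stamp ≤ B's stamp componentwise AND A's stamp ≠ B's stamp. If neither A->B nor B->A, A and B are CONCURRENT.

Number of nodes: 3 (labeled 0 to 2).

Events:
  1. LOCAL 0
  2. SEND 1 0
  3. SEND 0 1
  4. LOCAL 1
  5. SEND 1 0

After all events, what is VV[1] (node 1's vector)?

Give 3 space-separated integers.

Initial: VV[0]=[0, 0, 0]
Initial: VV[1]=[0, 0, 0]
Initial: VV[2]=[0, 0, 0]
Event 1: LOCAL 0: VV[0][0]++ -> VV[0]=[1, 0, 0]
Event 2: SEND 1->0: VV[1][1]++ -> VV[1]=[0, 1, 0], msg_vec=[0, 1, 0]; VV[0]=max(VV[0],msg_vec) then VV[0][0]++ -> VV[0]=[2, 1, 0]
Event 3: SEND 0->1: VV[0][0]++ -> VV[0]=[3, 1, 0], msg_vec=[3, 1, 0]; VV[1]=max(VV[1],msg_vec) then VV[1][1]++ -> VV[1]=[3, 2, 0]
Event 4: LOCAL 1: VV[1][1]++ -> VV[1]=[3, 3, 0]
Event 5: SEND 1->0: VV[1][1]++ -> VV[1]=[3, 4, 0], msg_vec=[3, 4, 0]; VV[0]=max(VV[0],msg_vec) then VV[0][0]++ -> VV[0]=[4, 4, 0]
Final vectors: VV[0]=[4, 4, 0]; VV[1]=[3, 4, 0]; VV[2]=[0, 0, 0]

Answer: 3 4 0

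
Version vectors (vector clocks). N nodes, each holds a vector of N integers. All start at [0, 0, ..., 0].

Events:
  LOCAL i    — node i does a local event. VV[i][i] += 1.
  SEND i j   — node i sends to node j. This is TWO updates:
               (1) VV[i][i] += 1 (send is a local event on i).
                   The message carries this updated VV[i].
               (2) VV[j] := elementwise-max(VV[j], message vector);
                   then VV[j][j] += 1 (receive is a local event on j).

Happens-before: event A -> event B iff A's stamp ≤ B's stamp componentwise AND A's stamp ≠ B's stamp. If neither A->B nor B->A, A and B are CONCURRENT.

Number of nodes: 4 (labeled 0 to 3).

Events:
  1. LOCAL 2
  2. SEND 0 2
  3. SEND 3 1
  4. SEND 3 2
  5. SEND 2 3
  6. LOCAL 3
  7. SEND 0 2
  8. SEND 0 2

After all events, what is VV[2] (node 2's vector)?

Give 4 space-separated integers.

Answer: 3 0 6 2

Derivation:
Initial: VV[0]=[0, 0, 0, 0]
Initial: VV[1]=[0, 0, 0, 0]
Initial: VV[2]=[0, 0, 0, 0]
Initial: VV[3]=[0, 0, 0, 0]
Event 1: LOCAL 2: VV[2][2]++ -> VV[2]=[0, 0, 1, 0]
Event 2: SEND 0->2: VV[0][0]++ -> VV[0]=[1, 0, 0, 0], msg_vec=[1, 0, 0, 0]; VV[2]=max(VV[2],msg_vec) then VV[2][2]++ -> VV[2]=[1, 0, 2, 0]
Event 3: SEND 3->1: VV[3][3]++ -> VV[3]=[0, 0, 0, 1], msg_vec=[0, 0, 0, 1]; VV[1]=max(VV[1],msg_vec) then VV[1][1]++ -> VV[1]=[0, 1, 0, 1]
Event 4: SEND 3->2: VV[3][3]++ -> VV[3]=[0, 0, 0, 2], msg_vec=[0, 0, 0, 2]; VV[2]=max(VV[2],msg_vec) then VV[2][2]++ -> VV[2]=[1, 0, 3, 2]
Event 5: SEND 2->3: VV[2][2]++ -> VV[2]=[1, 0, 4, 2], msg_vec=[1, 0, 4, 2]; VV[3]=max(VV[3],msg_vec) then VV[3][3]++ -> VV[3]=[1, 0, 4, 3]
Event 6: LOCAL 3: VV[3][3]++ -> VV[3]=[1, 0, 4, 4]
Event 7: SEND 0->2: VV[0][0]++ -> VV[0]=[2, 0, 0, 0], msg_vec=[2, 0, 0, 0]; VV[2]=max(VV[2],msg_vec) then VV[2][2]++ -> VV[2]=[2, 0, 5, 2]
Event 8: SEND 0->2: VV[0][0]++ -> VV[0]=[3, 0, 0, 0], msg_vec=[3, 0, 0, 0]; VV[2]=max(VV[2],msg_vec) then VV[2][2]++ -> VV[2]=[3, 0, 6, 2]
Final vectors: VV[0]=[3, 0, 0, 0]; VV[1]=[0, 1, 0, 1]; VV[2]=[3, 0, 6, 2]; VV[3]=[1, 0, 4, 4]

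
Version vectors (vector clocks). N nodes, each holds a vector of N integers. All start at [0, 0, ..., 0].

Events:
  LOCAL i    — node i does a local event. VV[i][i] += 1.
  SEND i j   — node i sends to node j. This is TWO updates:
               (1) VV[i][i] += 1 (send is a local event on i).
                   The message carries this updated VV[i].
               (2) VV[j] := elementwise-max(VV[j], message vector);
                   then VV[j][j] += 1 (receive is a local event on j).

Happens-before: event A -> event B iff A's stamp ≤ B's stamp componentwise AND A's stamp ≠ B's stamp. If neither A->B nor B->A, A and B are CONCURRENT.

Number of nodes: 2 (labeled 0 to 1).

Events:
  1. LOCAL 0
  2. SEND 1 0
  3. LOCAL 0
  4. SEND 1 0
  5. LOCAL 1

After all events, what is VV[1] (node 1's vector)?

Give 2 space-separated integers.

Answer: 0 3

Derivation:
Initial: VV[0]=[0, 0]
Initial: VV[1]=[0, 0]
Event 1: LOCAL 0: VV[0][0]++ -> VV[0]=[1, 0]
Event 2: SEND 1->0: VV[1][1]++ -> VV[1]=[0, 1], msg_vec=[0, 1]; VV[0]=max(VV[0],msg_vec) then VV[0][0]++ -> VV[0]=[2, 1]
Event 3: LOCAL 0: VV[0][0]++ -> VV[0]=[3, 1]
Event 4: SEND 1->0: VV[1][1]++ -> VV[1]=[0, 2], msg_vec=[0, 2]; VV[0]=max(VV[0],msg_vec) then VV[0][0]++ -> VV[0]=[4, 2]
Event 5: LOCAL 1: VV[1][1]++ -> VV[1]=[0, 3]
Final vectors: VV[0]=[4, 2]; VV[1]=[0, 3]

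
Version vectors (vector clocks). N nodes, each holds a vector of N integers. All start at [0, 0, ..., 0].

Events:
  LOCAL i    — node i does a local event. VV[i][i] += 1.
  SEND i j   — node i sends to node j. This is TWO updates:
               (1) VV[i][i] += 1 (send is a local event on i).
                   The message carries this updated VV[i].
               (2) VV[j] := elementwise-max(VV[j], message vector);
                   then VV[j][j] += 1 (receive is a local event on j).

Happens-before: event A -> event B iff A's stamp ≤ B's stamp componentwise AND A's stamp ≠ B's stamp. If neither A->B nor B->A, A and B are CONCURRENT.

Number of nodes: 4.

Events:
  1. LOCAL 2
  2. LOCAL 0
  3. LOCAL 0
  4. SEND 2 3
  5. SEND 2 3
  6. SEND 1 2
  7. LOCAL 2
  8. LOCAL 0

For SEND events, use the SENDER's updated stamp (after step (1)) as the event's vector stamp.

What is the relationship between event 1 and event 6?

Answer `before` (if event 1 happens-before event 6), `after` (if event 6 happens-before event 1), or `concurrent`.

Answer: concurrent

Derivation:
Initial: VV[0]=[0, 0, 0, 0]
Initial: VV[1]=[0, 0, 0, 0]
Initial: VV[2]=[0, 0, 0, 0]
Initial: VV[3]=[0, 0, 0, 0]
Event 1: LOCAL 2: VV[2][2]++ -> VV[2]=[0, 0, 1, 0]
Event 2: LOCAL 0: VV[0][0]++ -> VV[0]=[1, 0, 0, 0]
Event 3: LOCAL 0: VV[0][0]++ -> VV[0]=[2, 0, 0, 0]
Event 4: SEND 2->3: VV[2][2]++ -> VV[2]=[0, 0, 2, 0], msg_vec=[0, 0, 2, 0]; VV[3]=max(VV[3],msg_vec) then VV[3][3]++ -> VV[3]=[0, 0, 2, 1]
Event 5: SEND 2->3: VV[2][2]++ -> VV[2]=[0, 0, 3, 0], msg_vec=[0, 0, 3, 0]; VV[3]=max(VV[3],msg_vec) then VV[3][3]++ -> VV[3]=[0, 0, 3, 2]
Event 6: SEND 1->2: VV[1][1]++ -> VV[1]=[0, 1, 0, 0], msg_vec=[0, 1, 0, 0]; VV[2]=max(VV[2],msg_vec) then VV[2][2]++ -> VV[2]=[0, 1, 4, 0]
Event 7: LOCAL 2: VV[2][2]++ -> VV[2]=[0, 1, 5, 0]
Event 8: LOCAL 0: VV[0][0]++ -> VV[0]=[3, 0, 0, 0]
Event 1 stamp: [0, 0, 1, 0]
Event 6 stamp: [0, 1, 0, 0]
[0, 0, 1, 0] <= [0, 1, 0, 0]? False
[0, 1, 0, 0] <= [0, 0, 1, 0]? False
Relation: concurrent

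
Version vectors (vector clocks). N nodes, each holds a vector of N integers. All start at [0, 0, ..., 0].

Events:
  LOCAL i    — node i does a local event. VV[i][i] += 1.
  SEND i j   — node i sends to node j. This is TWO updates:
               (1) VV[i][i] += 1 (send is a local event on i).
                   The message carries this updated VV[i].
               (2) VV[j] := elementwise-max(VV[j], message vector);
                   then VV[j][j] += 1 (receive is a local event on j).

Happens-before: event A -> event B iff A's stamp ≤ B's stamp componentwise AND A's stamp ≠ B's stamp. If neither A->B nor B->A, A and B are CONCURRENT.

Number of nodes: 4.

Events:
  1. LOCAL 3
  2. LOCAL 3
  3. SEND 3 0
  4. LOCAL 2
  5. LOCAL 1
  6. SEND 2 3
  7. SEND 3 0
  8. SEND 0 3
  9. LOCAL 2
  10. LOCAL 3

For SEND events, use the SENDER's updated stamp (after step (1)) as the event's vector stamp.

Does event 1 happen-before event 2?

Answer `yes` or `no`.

Initial: VV[0]=[0, 0, 0, 0]
Initial: VV[1]=[0, 0, 0, 0]
Initial: VV[2]=[0, 0, 0, 0]
Initial: VV[3]=[0, 0, 0, 0]
Event 1: LOCAL 3: VV[3][3]++ -> VV[3]=[0, 0, 0, 1]
Event 2: LOCAL 3: VV[3][3]++ -> VV[3]=[0, 0, 0, 2]
Event 3: SEND 3->0: VV[3][3]++ -> VV[3]=[0, 0, 0, 3], msg_vec=[0, 0, 0, 3]; VV[0]=max(VV[0],msg_vec) then VV[0][0]++ -> VV[0]=[1, 0, 0, 3]
Event 4: LOCAL 2: VV[2][2]++ -> VV[2]=[0, 0, 1, 0]
Event 5: LOCAL 1: VV[1][1]++ -> VV[1]=[0, 1, 0, 0]
Event 6: SEND 2->3: VV[2][2]++ -> VV[2]=[0, 0, 2, 0], msg_vec=[0, 0, 2, 0]; VV[3]=max(VV[3],msg_vec) then VV[3][3]++ -> VV[3]=[0, 0, 2, 4]
Event 7: SEND 3->0: VV[3][3]++ -> VV[3]=[0, 0, 2, 5], msg_vec=[0, 0, 2, 5]; VV[0]=max(VV[0],msg_vec) then VV[0][0]++ -> VV[0]=[2, 0, 2, 5]
Event 8: SEND 0->3: VV[0][0]++ -> VV[0]=[3, 0, 2, 5], msg_vec=[3, 0, 2, 5]; VV[3]=max(VV[3],msg_vec) then VV[3][3]++ -> VV[3]=[3, 0, 2, 6]
Event 9: LOCAL 2: VV[2][2]++ -> VV[2]=[0, 0, 3, 0]
Event 10: LOCAL 3: VV[3][3]++ -> VV[3]=[3, 0, 2, 7]
Event 1 stamp: [0, 0, 0, 1]
Event 2 stamp: [0, 0, 0, 2]
[0, 0, 0, 1] <= [0, 0, 0, 2]? True. Equal? False. Happens-before: True

Answer: yes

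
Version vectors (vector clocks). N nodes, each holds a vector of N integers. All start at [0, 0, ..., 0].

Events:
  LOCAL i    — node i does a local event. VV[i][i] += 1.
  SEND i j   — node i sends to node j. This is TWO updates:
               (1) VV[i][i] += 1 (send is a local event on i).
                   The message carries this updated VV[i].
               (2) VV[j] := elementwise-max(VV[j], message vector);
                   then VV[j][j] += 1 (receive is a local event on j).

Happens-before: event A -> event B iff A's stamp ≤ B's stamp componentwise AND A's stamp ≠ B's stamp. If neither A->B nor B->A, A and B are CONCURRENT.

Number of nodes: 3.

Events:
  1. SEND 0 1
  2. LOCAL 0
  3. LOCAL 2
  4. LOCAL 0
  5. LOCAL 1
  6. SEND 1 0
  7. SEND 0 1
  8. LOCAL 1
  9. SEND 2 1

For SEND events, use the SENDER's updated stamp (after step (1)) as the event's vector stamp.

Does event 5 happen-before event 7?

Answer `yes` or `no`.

Answer: yes

Derivation:
Initial: VV[0]=[0, 0, 0]
Initial: VV[1]=[0, 0, 0]
Initial: VV[2]=[0, 0, 0]
Event 1: SEND 0->1: VV[0][0]++ -> VV[0]=[1, 0, 0], msg_vec=[1, 0, 0]; VV[1]=max(VV[1],msg_vec) then VV[1][1]++ -> VV[1]=[1, 1, 0]
Event 2: LOCAL 0: VV[0][0]++ -> VV[0]=[2, 0, 0]
Event 3: LOCAL 2: VV[2][2]++ -> VV[2]=[0, 0, 1]
Event 4: LOCAL 0: VV[0][0]++ -> VV[0]=[3, 0, 0]
Event 5: LOCAL 1: VV[1][1]++ -> VV[1]=[1, 2, 0]
Event 6: SEND 1->0: VV[1][1]++ -> VV[1]=[1, 3, 0], msg_vec=[1, 3, 0]; VV[0]=max(VV[0],msg_vec) then VV[0][0]++ -> VV[0]=[4, 3, 0]
Event 7: SEND 0->1: VV[0][0]++ -> VV[0]=[5, 3, 0], msg_vec=[5, 3, 0]; VV[1]=max(VV[1],msg_vec) then VV[1][1]++ -> VV[1]=[5, 4, 0]
Event 8: LOCAL 1: VV[1][1]++ -> VV[1]=[5, 5, 0]
Event 9: SEND 2->1: VV[2][2]++ -> VV[2]=[0, 0, 2], msg_vec=[0, 0, 2]; VV[1]=max(VV[1],msg_vec) then VV[1][1]++ -> VV[1]=[5, 6, 2]
Event 5 stamp: [1, 2, 0]
Event 7 stamp: [5, 3, 0]
[1, 2, 0] <= [5, 3, 0]? True. Equal? False. Happens-before: True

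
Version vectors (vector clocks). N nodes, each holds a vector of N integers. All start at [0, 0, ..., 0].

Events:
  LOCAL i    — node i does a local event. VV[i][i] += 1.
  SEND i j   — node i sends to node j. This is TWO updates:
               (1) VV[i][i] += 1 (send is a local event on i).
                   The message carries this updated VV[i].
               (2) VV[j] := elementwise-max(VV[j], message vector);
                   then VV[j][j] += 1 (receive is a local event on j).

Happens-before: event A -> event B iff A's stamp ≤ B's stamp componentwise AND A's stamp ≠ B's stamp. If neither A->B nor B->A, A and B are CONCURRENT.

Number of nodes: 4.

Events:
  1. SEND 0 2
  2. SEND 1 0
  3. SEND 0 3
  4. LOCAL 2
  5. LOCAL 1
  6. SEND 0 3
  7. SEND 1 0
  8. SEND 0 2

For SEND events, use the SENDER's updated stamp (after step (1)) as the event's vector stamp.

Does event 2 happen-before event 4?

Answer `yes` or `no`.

Initial: VV[0]=[0, 0, 0, 0]
Initial: VV[1]=[0, 0, 0, 0]
Initial: VV[2]=[0, 0, 0, 0]
Initial: VV[3]=[0, 0, 0, 0]
Event 1: SEND 0->2: VV[0][0]++ -> VV[0]=[1, 0, 0, 0], msg_vec=[1, 0, 0, 0]; VV[2]=max(VV[2],msg_vec) then VV[2][2]++ -> VV[2]=[1, 0, 1, 0]
Event 2: SEND 1->0: VV[1][1]++ -> VV[1]=[0, 1, 0, 0], msg_vec=[0, 1, 0, 0]; VV[0]=max(VV[0],msg_vec) then VV[0][0]++ -> VV[0]=[2, 1, 0, 0]
Event 3: SEND 0->3: VV[0][0]++ -> VV[0]=[3, 1, 0, 0], msg_vec=[3, 1, 0, 0]; VV[3]=max(VV[3],msg_vec) then VV[3][3]++ -> VV[3]=[3, 1, 0, 1]
Event 4: LOCAL 2: VV[2][2]++ -> VV[2]=[1, 0, 2, 0]
Event 5: LOCAL 1: VV[1][1]++ -> VV[1]=[0, 2, 0, 0]
Event 6: SEND 0->3: VV[0][0]++ -> VV[0]=[4, 1, 0, 0], msg_vec=[4, 1, 0, 0]; VV[3]=max(VV[3],msg_vec) then VV[3][3]++ -> VV[3]=[4, 1, 0, 2]
Event 7: SEND 1->0: VV[1][1]++ -> VV[1]=[0, 3, 0, 0], msg_vec=[0, 3, 0, 0]; VV[0]=max(VV[0],msg_vec) then VV[0][0]++ -> VV[0]=[5, 3, 0, 0]
Event 8: SEND 0->2: VV[0][0]++ -> VV[0]=[6, 3, 0, 0], msg_vec=[6, 3, 0, 0]; VV[2]=max(VV[2],msg_vec) then VV[2][2]++ -> VV[2]=[6, 3, 3, 0]
Event 2 stamp: [0, 1, 0, 0]
Event 4 stamp: [1, 0, 2, 0]
[0, 1, 0, 0] <= [1, 0, 2, 0]? False. Equal? False. Happens-before: False

Answer: no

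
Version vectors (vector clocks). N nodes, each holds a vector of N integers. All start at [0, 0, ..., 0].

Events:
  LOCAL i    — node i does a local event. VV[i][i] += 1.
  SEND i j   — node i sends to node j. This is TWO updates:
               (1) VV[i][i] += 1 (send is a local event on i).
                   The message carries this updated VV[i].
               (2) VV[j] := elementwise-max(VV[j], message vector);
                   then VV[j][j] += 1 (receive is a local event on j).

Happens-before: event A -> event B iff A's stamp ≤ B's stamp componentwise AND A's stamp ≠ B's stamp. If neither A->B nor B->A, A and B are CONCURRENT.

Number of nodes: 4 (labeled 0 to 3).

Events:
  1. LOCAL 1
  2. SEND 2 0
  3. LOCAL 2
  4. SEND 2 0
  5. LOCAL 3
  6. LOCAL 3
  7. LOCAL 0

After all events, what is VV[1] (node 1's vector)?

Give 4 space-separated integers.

Answer: 0 1 0 0

Derivation:
Initial: VV[0]=[0, 0, 0, 0]
Initial: VV[1]=[0, 0, 0, 0]
Initial: VV[2]=[0, 0, 0, 0]
Initial: VV[3]=[0, 0, 0, 0]
Event 1: LOCAL 1: VV[1][1]++ -> VV[1]=[0, 1, 0, 0]
Event 2: SEND 2->0: VV[2][2]++ -> VV[2]=[0, 0, 1, 0], msg_vec=[0, 0, 1, 0]; VV[0]=max(VV[0],msg_vec) then VV[0][0]++ -> VV[0]=[1, 0, 1, 0]
Event 3: LOCAL 2: VV[2][2]++ -> VV[2]=[0, 0, 2, 0]
Event 4: SEND 2->0: VV[2][2]++ -> VV[2]=[0, 0, 3, 0], msg_vec=[0, 0, 3, 0]; VV[0]=max(VV[0],msg_vec) then VV[0][0]++ -> VV[0]=[2, 0, 3, 0]
Event 5: LOCAL 3: VV[3][3]++ -> VV[3]=[0, 0, 0, 1]
Event 6: LOCAL 3: VV[3][3]++ -> VV[3]=[0, 0, 0, 2]
Event 7: LOCAL 0: VV[0][0]++ -> VV[0]=[3, 0, 3, 0]
Final vectors: VV[0]=[3, 0, 3, 0]; VV[1]=[0, 1, 0, 0]; VV[2]=[0, 0, 3, 0]; VV[3]=[0, 0, 0, 2]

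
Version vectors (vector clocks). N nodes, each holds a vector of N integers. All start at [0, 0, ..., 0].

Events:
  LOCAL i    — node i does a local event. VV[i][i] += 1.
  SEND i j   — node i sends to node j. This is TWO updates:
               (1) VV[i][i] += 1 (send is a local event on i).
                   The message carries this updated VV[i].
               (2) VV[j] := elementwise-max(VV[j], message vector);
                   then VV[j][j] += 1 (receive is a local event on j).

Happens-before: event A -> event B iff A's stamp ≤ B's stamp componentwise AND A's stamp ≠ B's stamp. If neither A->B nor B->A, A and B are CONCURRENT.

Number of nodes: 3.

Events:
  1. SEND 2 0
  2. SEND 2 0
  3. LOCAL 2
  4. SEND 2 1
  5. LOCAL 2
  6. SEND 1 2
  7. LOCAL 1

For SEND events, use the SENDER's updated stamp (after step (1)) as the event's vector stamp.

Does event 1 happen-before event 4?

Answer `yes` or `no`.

Answer: yes

Derivation:
Initial: VV[0]=[0, 0, 0]
Initial: VV[1]=[0, 0, 0]
Initial: VV[2]=[0, 0, 0]
Event 1: SEND 2->0: VV[2][2]++ -> VV[2]=[0, 0, 1], msg_vec=[0, 0, 1]; VV[0]=max(VV[0],msg_vec) then VV[0][0]++ -> VV[0]=[1, 0, 1]
Event 2: SEND 2->0: VV[2][2]++ -> VV[2]=[0, 0, 2], msg_vec=[0, 0, 2]; VV[0]=max(VV[0],msg_vec) then VV[0][0]++ -> VV[0]=[2, 0, 2]
Event 3: LOCAL 2: VV[2][2]++ -> VV[2]=[0, 0, 3]
Event 4: SEND 2->1: VV[2][2]++ -> VV[2]=[0, 0, 4], msg_vec=[0, 0, 4]; VV[1]=max(VV[1],msg_vec) then VV[1][1]++ -> VV[1]=[0, 1, 4]
Event 5: LOCAL 2: VV[2][2]++ -> VV[2]=[0, 0, 5]
Event 6: SEND 1->2: VV[1][1]++ -> VV[1]=[0, 2, 4], msg_vec=[0, 2, 4]; VV[2]=max(VV[2],msg_vec) then VV[2][2]++ -> VV[2]=[0, 2, 6]
Event 7: LOCAL 1: VV[1][1]++ -> VV[1]=[0, 3, 4]
Event 1 stamp: [0, 0, 1]
Event 4 stamp: [0, 0, 4]
[0, 0, 1] <= [0, 0, 4]? True. Equal? False. Happens-before: True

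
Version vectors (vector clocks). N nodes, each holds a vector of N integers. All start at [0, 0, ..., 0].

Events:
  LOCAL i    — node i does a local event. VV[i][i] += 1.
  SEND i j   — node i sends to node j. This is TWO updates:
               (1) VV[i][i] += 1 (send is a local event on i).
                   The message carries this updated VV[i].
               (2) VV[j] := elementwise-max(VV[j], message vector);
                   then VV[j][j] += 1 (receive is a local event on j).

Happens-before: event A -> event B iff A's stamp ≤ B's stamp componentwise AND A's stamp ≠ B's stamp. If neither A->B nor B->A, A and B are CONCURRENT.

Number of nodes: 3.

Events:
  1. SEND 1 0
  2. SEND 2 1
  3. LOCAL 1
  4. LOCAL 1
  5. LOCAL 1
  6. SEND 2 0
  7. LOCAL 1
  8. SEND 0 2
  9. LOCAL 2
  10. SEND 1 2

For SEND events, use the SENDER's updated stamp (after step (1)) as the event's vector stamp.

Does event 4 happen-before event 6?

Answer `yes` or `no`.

Answer: no

Derivation:
Initial: VV[0]=[0, 0, 0]
Initial: VV[1]=[0, 0, 0]
Initial: VV[2]=[0, 0, 0]
Event 1: SEND 1->0: VV[1][1]++ -> VV[1]=[0, 1, 0], msg_vec=[0, 1, 0]; VV[0]=max(VV[0],msg_vec) then VV[0][0]++ -> VV[0]=[1, 1, 0]
Event 2: SEND 2->1: VV[2][2]++ -> VV[2]=[0, 0, 1], msg_vec=[0, 0, 1]; VV[1]=max(VV[1],msg_vec) then VV[1][1]++ -> VV[1]=[0, 2, 1]
Event 3: LOCAL 1: VV[1][1]++ -> VV[1]=[0, 3, 1]
Event 4: LOCAL 1: VV[1][1]++ -> VV[1]=[0, 4, 1]
Event 5: LOCAL 1: VV[1][1]++ -> VV[1]=[0, 5, 1]
Event 6: SEND 2->0: VV[2][2]++ -> VV[2]=[0, 0, 2], msg_vec=[0, 0, 2]; VV[0]=max(VV[0],msg_vec) then VV[0][0]++ -> VV[0]=[2, 1, 2]
Event 7: LOCAL 1: VV[1][1]++ -> VV[1]=[0, 6, 1]
Event 8: SEND 0->2: VV[0][0]++ -> VV[0]=[3, 1, 2], msg_vec=[3, 1, 2]; VV[2]=max(VV[2],msg_vec) then VV[2][2]++ -> VV[2]=[3, 1, 3]
Event 9: LOCAL 2: VV[2][2]++ -> VV[2]=[3, 1, 4]
Event 10: SEND 1->2: VV[1][1]++ -> VV[1]=[0, 7, 1], msg_vec=[0, 7, 1]; VV[2]=max(VV[2],msg_vec) then VV[2][2]++ -> VV[2]=[3, 7, 5]
Event 4 stamp: [0, 4, 1]
Event 6 stamp: [0, 0, 2]
[0, 4, 1] <= [0, 0, 2]? False. Equal? False. Happens-before: False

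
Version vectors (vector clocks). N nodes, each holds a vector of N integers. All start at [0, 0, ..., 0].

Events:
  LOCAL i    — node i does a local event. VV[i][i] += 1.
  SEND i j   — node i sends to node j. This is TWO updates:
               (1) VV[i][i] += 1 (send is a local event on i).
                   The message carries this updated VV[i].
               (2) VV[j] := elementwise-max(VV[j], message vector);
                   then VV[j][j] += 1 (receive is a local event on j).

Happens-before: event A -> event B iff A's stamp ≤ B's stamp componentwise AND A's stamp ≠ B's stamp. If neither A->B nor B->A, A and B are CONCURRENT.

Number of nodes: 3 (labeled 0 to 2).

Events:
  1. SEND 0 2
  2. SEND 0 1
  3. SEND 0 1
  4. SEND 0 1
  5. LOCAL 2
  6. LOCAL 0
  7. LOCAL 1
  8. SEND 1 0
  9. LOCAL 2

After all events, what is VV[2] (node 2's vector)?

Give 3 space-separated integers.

Answer: 1 0 3

Derivation:
Initial: VV[0]=[0, 0, 0]
Initial: VV[1]=[0, 0, 0]
Initial: VV[2]=[0, 0, 0]
Event 1: SEND 0->2: VV[0][0]++ -> VV[0]=[1, 0, 0], msg_vec=[1, 0, 0]; VV[2]=max(VV[2],msg_vec) then VV[2][2]++ -> VV[2]=[1, 0, 1]
Event 2: SEND 0->1: VV[0][0]++ -> VV[0]=[2, 0, 0], msg_vec=[2, 0, 0]; VV[1]=max(VV[1],msg_vec) then VV[1][1]++ -> VV[1]=[2, 1, 0]
Event 3: SEND 0->1: VV[0][0]++ -> VV[0]=[3, 0, 0], msg_vec=[3, 0, 0]; VV[1]=max(VV[1],msg_vec) then VV[1][1]++ -> VV[1]=[3, 2, 0]
Event 4: SEND 0->1: VV[0][0]++ -> VV[0]=[4, 0, 0], msg_vec=[4, 0, 0]; VV[1]=max(VV[1],msg_vec) then VV[1][1]++ -> VV[1]=[4, 3, 0]
Event 5: LOCAL 2: VV[2][2]++ -> VV[2]=[1, 0, 2]
Event 6: LOCAL 0: VV[0][0]++ -> VV[0]=[5, 0, 0]
Event 7: LOCAL 1: VV[1][1]++ -> VV[1]=[4, 4, 0]
Event 8: SEND 1->0: VV[1][1]++ -> VV[1]=[4, 5, 0], msg_vec=[4, 5, 0]; VV[0]=max(VV[0],msg_vec) then VV[0][0]++ -> VV[0]=[6, 5, 0]
Event 9: LOCAL 2: VV[2][2]++ -> VV[2]=[1, 0, 3]
Final vectors: VV[0]=[6, 5, 0]; VV[1]=[4, 5, 0]; VV[2]=[1, 0, 3]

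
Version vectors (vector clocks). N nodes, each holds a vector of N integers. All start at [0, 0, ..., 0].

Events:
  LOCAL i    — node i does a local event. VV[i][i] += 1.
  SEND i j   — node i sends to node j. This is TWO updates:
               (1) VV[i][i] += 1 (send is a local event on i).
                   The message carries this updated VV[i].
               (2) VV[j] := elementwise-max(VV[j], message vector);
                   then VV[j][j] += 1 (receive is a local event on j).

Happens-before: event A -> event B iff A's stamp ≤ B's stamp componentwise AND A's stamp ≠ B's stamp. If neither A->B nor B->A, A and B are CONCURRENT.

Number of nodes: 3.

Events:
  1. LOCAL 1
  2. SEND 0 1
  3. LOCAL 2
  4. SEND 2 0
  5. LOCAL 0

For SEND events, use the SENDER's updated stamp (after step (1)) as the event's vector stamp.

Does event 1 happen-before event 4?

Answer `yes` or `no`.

Answer: no

Derivation:
Initial: VV[0]=[0, 0, 0]
Initial: VV[1]=[0, 0, 0]
Initial: VV[2]=[0, 0, 0]
Event 1: LOCAL 1: VV[1][1]++ -> VV[1]=[0, 1, 0]
Event 2: SEND 0->1: VV[0][0]++ -> VV[0]=[1, 0, 0], msg_vec=[1, 0, 0]; VV[1]=max(VV[1],msg_vec) then VV[1][1]++ -> VV[1]=[1, 2, 0]
Event 3: LOCAL 2: VV[2][2]++ -> VV[2]=[0, 0, 1]
Event 4: SEND 2->0: VV[2][2]++ -> VV[2]=[0, 0, 2], msg_vec=[0, 0, 2]; VV[0]=max(VV[0],msg_vec) then VV[0][0]++ -> VV[0]=[2, 0, 2]
Event 5: LOCAL 0: VV[0][0]++ -> VV[0]=[3, 0, 2]
Event 1 stamp: [0, 1, 0]
Event 4 stamp: [0, 0, 2]
[0, 1, 0] <= [0, 0, 2]? False. Equal? False. Happens-before: False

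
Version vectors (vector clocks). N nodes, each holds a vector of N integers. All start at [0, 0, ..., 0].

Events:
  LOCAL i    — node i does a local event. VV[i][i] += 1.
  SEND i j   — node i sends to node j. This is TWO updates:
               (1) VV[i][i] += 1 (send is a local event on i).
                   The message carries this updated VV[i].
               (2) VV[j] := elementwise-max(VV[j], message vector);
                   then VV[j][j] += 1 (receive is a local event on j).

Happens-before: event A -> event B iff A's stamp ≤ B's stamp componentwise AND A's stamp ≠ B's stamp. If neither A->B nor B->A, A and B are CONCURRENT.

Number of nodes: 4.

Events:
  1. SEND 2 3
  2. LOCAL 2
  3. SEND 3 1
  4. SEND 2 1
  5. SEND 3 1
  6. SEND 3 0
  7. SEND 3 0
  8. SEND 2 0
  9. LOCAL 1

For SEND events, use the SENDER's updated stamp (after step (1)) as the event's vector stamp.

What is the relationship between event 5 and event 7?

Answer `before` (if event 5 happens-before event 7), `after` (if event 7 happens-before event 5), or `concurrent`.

Initial: VV[0]=[0, 0, 0, 0]
Initial: VV[1]=[0, 0, 0, 0]
Initial: VV[2]=[0, 0, 0, 0]
Initial: VV[3]=[0, 0, 0, 0]
Event 1: SEND 2->3: VV[2][2]++ -> VV[2]=[0, 0, 1, 0], msg_vec=[0, 0, 1, 0]; VV[3]=max(VV[3],msg_vec) then VV[3][3]++ -> VV[3]=[0, 0, 1, 1]
Event 2: LOCAL 2: VV[2][2]++ -> VV[2]=[0, 0, 2, 0]
Event 3: SEND 3->1: VV[3][3]++ -> VV[3]=[0, 0, 1, 2], msg_vec=[0, 0, 1, 2]; VV[1]=max(VV[1],msg_vec) then VV[1][1]++ -> VV[1]=[0, 1, 1, 2]
Event 4: SEND 2->1: VV[2][2]++ -> VV[2]=[0, 0, 3, 0], msg_vec=[0, 0, 3, 0]; VV[1]=max(VV[1],msg_vec) then VV[1][1]++ -> VV[1]=[0, 2, 3, 2]
Event 5: SEND 3->1: VV[3][3]++ -> VV[3]=[0, 0, 1, 3], msg_vec=[0, 0, 1, 3]; VV[1]=max(VV[1],msg_vec) then VV[1][1]++ -> VV[1]=[0, 3, 3, 3]
Event 6: SEND 3->0: VV[3][3]++ -> VV[3]=[0, 0, 1, 4], msg_vec=[0, 0, 1, 4]; VV[0]=max(VV[0],msg_vec) then VV[0][0]++ -> VV[0]=[1, 0, 1, 4]
Event 7: SEND 3->0: VV[3][3]++ -> VV[3]=[0, 0, 1, 5], msg_vec=[0, 0, 1, 5]; VV[0]=max(VV[0],msg_vec) then VV[0][0]++ -> VV[0]=[2, 0, 1, 5]
Event 8: SEND 2->0: VV[2][2]++ -> VV[2]=[0, 0, 4, 0], msg_vec=[0, 0, 4, 0]; VV[0]=max(VV[0],msg_vec) then VV[0][0]++ -> VV[0]=[3, 0, 4, 5]
Event 9: LOCAL 1: VV[1][1]++ -> VV[1]=[0, 4, 3, 3]
Event 5 stamp: [0, 0, 1, 3]
Event 7 stamp: [0, 0, 1, 5]
[0, 0, 1, 3] <= [0, 0, 1, 5]? True
[0, 0, 1, 5] <= [0, 0, 1, 3]? False
Relation: before

Answer: before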